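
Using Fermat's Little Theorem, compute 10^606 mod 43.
By Fermat: 10^{42} ≡ 1 (mod 43). 606 ≡ 18 (mod 42). So 10^{606} ≡ 10^{18} ≡ 4 (mod 43)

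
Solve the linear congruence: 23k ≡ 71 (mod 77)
60

Since gcd(23, 77) = 1 divides 71, a solution exists.
Multiply both sides by the inverse of 23 mod 77:
  23^(-1) mod 77 = 67
  x ≡ 67 × 71 ≡ 4757 ≡ 60 (mod 77)
Verification: 23 × 60 = 1380 = 17 × 77 + 71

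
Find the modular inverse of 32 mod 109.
32^(-1) ≡ 92 (mod 109). Verification: 32 × 92 = 2944 ≡ 1 (mod 109)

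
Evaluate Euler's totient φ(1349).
1260

Prime factorization: 1349 = 19 × 71
Using the formula φ(n) = n × Π(1 - 1/p) for each prime factor p:
φ(1349) = 1349 × (1 - 1/19) × (1 - 1/71)
φ(1349) = 1260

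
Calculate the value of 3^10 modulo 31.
10 = 8 + 2 (binary 1010). Repeated squaring mod 31: 3^1 ≡ 3; 3^2 ≡ 3² = 9 ≡ 9; 3^4 ≡ 9² = 81 ≡ 19; 3^8 ≡ 19² = 361 ≡ 20. Multiply: 3^10 = 3^8 × 3^2 ≡ 20 × 9 (mod 31): 20 × 9 = 180 ≡ 25. So 3^10 ≡ 25 (mod 31).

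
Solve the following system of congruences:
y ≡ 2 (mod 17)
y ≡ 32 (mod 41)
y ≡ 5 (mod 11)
852

Using the Chinese Remainder Theorem:
M = product of moduli = 7667
For equation 1: M_1 = 451, 451 ≡ 9 (mod 17), inverse of 451 mod 17 is 2 (check: 9 × 2 = 18 ≡ 1 (mod 17))
For equation 2: M_2 = 187, 187 ≡ 23 (mod 41), inverse of 187 mod 41 is 25 (check: 23 × 25 = 575 ≡ 1 (mod 41))
For equation 3: M_3 = 697, 697 ≡ 4 (mod 11), inverse of 697 mod 11 is 3 (check: 4 × 3 = 12 ≡ 1 (mod 11))
Combine: y ≡ Σ r_i×M_i×(M_i⁻¹ mod m_i) = 2×451×2 + 32×187×25 + 5×697×3 = 1804 + 149600 + 10455 = 161859
161859 mod 7667 = 852
y ≡ 852 (mod 7667)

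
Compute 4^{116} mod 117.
16

Using successive squaring:
Binary expansion of 116: 1110100
Powers of 4 mod 117 (each is the square of the previous):
  4^1 ≡ 4 (mod 117)
  4^2 ≡ 4² = 16 ≡ 16 (mod 117)
  4^4 ≡ 16² = 256 ≡ 22 (mod 117)
  4^8 ≡ 22² = 484 ≡ 16 (mod 117)
  4^16 ≡ 16² = 256 ≡ 22 (mod 117)
  4^32 ≡ 22² = 484 ≡ 16 (mod 117)
  4^64 ≡ 16² = 256 ≡ 22 (mod 117)
116 = 64 + 32 + 16 + 4, so 4^116 = 4^64 × 4^32 × 4^16 × 4^4 ≡ 22 × 16 × 22 × 22 (mod 117)
Multiplying step by step:
  22 × 16 = 352 ≡ 1 (mod 117)
  1 × 22 = 22 ≡ 22 (mod 117)
  22 × 22 = 484 ≡ 16 (mod 117)
Result: 4^116 ≡ 16 (mod 117)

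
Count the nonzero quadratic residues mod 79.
For prime 79, there are (p-1)/2 = (79-1)/2 = 39 quadratic residues (excluding 0).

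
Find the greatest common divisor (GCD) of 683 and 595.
1

Using the Euclidean algorithm:
683 = 1 × 595 + 88
595 = 6 × 88 + 67
88 = 1 × 67 + 21
67 = 3 × 21 + 4
21 = 5 × 4 + 1
4 = 4 × 1 + 0

GCD(683, 595) = 1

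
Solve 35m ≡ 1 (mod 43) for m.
35^(-1) ≡ 16 (mod 43). Verification: 35 × 16 = 560 ≡ 1 (mod 43)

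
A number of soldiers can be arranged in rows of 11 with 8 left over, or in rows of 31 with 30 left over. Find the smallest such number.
M = 11 × 31 = 341. M₁ = 31, y₁ ≡ 5 (mod 11). M₂ = 11, y₂ ≡ 17 (mod 31). m = 8×31×5 + 30×11×17 ≡ 30 (mod 341). The smallest positive such number is 30.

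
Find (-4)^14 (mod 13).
Using Fermat: (-4)^{12} ≡ 1 (mod 13). 14 ≡ 2 (mod 12). So (-4)^{14} ≡ (-4)^{2} ≡ 3 (mod 13)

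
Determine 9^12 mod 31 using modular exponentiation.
Using repeated squaring. 12 = 8 + 4 (binary 1100). Repeated squaring mod 31: 9^1 ≡ 9; 9^2 ≡ 9² = 81 ≡ 19; 9^4 ≡ 19² = 361 ≡ 20; 9^8 ≡ 20² = 400 ≡ 28. Multiply: 9^12 = 9^8 × 9^4 ≡ 28 × 20 (mod 31): 28 × 20 = 560 ≡ 2. So 9^12 ≡ 2 (mod 31).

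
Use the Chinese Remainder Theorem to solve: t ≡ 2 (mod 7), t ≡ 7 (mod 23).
M = 7 × 23 = 161. M₁ = 23, y₁ ≡ 4 (mod 7). M₂ = 7, y₂ ≡ 10 (mod 23). t = 2×23×4 + 7×7×10 ≡ 30 (mod 161)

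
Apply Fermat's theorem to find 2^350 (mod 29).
By Fermat: 2^{28} ≡ 1 (mod 29). 350 ≡ 14 (mod 28). So 2^{350} ≡ 2^{14} ≡ 28 (mod 29)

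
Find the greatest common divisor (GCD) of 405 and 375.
15

Using the Euclidean algorithm:
405 = 1 × 375 + 30
375 = 12 × 30 + 15
30 = 2 × 15 + 0

GCD(405, 375) = 15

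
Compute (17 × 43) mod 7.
3

(17 × 43) = 731
731 mod 7 = 3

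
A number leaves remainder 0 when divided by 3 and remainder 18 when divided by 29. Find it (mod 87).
M = 3 × 29 = 87. M₁ = 29, y₁ ≡ 2 (mod 3). M₂ = 3, y₂ ≡ 10 (mod 29). m = 0×29×2 + 18×3×10 ≡ 18 (mod 87)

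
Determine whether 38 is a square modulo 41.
By Euler's criterion: 38^{20} ≡ 40 (mod 41). Since this equals -1 (≡ 40), 38 is not a QR.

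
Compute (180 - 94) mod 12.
2

(180 - 94) = 86
86 mod 12 = 2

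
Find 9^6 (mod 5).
9 ≡ 4 (mod 5). 6 = 4 + 2 (binary 110). Repeated squaring mod 5: 4^1 ≡ 4; 4^2 ≡ 4² = 16 ≡ 1; 4^4 ≡ 1² = 1 ≡ 1. Multiply: 9^6 ≡ 4^4 × 4^2 ≡ 1 × 1 (mod 5): 1 × 1 = 1 ≡ 1. So 9^6 ≡ 1 (mod 5).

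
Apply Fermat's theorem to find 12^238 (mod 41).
By Fermat: 12^{40} ≡ 1 (mod 41). 238 ≡ 38 (mod 40). So 12^{238} ≡ 12^{38} ≡ 2 (mod 41)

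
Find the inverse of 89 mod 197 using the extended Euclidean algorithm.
Extended GCD: 89(31) + 197(-14) = 1. So 89^(-1) ≡ 31 ≡ 31 (mod 197). Verify: 89 × 31 = 2759 ≡ 1 (mod 197)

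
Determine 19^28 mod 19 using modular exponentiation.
Using repeated squaring. 19 ≡ 0 (mod 19). 28 = 16 + 8 + 4 (binary 11100). Repeated squaring mod 19: 0^1 ≡ 0; 0^2 ≡ 0² = 0 ≡ 0; 0^4 ≡ 0² = 0 ≡ 0; 0^8 ≡ 0² = 0 ≡ 0; 0^16 ≡ 0² = 0 ≡ 0. Multiply: 19^28 ≡ 0^16 × 0^8 × 0^4 ≡ 0 × 0 × 0 (mod 19): 0 × 0 = 0 ≡ 0; 0 × 0 = 0 ≡ 0. So 19^28 ≡ 0 (mod 19).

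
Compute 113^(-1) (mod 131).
113^(-1) ≡ 80 (mod 131). Verification: 113 × 80 = 9040 ≡ 1 (mod 131)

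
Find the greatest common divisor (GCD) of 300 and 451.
1

Using the Euclidean algorithm:
300 = 0 × 451 + 300
451 = 1 × 300 + 151
300 = 1 × 151 + 149
151 = 1 × 149 + 2
149 = 74 × 2 + 1
2 = 2 × 1 + 0

GCD(300, 451) = 1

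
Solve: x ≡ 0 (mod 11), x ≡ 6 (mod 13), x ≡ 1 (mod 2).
M = 11 × 13 × 2 = 286. M₁ = 26, y₁ ≡ 3 (mod 11). M₂ = 22, y₂ ≡ 3 (mod 13). M₃ = 143, y₃ ≡ 1 (mod 2). x = 0×26×3 + 6×22×3 + 1×143×1 ≡ 253 (mod 286)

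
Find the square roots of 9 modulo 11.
The square roots of 9 mod 11 are 3 and 8. Verify: 3² = 9 ≡ 9 (mod 11)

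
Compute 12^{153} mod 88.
56

Using successive squaring:
Binary expansion of 153: 10011001
Powers of 12 mod 88 (each is the square of the previous):
  12^1 ≡ 12 (mod 88)
  12^2 ≡ 12² = 144 ≡ 56 (mod 88)
  12^4 ≡ 56² = 3136 ≡ 56 (mod 88)
  12^8 ≡ 56² = 3136 ≡ 56 (mod 88)
  12^16 ≡ 56² = 3136 ≡ 56 (mod 88)
  12^32 ≡ 56² = 3136 ≡ 56 (mod 88)
  12^64 ≡ 56² = 3136 ≡ 56 (mod 88)
  12^128 ≡ 56² = 3136 ≡ 56 (mod 88)
153 = 128 + 16 + 8 + 1, so 12^153 = 12^128 × 12^16 × 12^8 × 12^1 ≡ 56 × 56 × 56 × 12 (mod 88)
Multiplying step by step:
  56 × 56 = 3136 ≡ 56 (mod 88)
  56 × 56 = 3136 ≡ 56 (mod 88)
  56 × 12 = 672 ≡ 56 (mod 88)
Result: 12^153 ≡ 56 (mod 88)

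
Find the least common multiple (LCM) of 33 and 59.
1947

First find GCD(33, 59) using the Euclidean algorithm:
33 = 0 × 59 + 33
59 = 1 × 33 + 26
33 = 1 × 26 + 7
26 = 3 × 7 + 5
7 = 1 × 5 + 2
5 = 2 × 2 + 1
2 = 2 × 1 + 0
GCD(33, 59) = 1

LCM formula: LCM(a, b) = (a × b) / GCD(a, b)
LCM(33, 59) = (33 × 59) / 1
LCM(33, 59) = 1947 / 1
LCM(33, 59) = 1947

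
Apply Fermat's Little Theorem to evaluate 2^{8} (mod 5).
1

By Fermat's Little Theorem, a^(p-1) ≡ 1 (mod p) for prime p and gcd(a, p) = 1
Here p = 5, so 2^4 ≡ 1 (mod 5)
We can reduce the exponent: 8 mod 4 = 0
So 2^8 ≡ 2^0 (mod 5)
Computing: 2^0 mod 5 = 1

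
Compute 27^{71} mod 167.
36

Using successive squaring:
Binary expansion of 71: 1000111
Powers of 27 mod 167 (each is the square of the previous):
  27^1 ≡ 27 (mod 167)
  27^2 ≡ 27² = 729 ≡ 61 (mod 167)
  27^4 ≡ 61² = 3721 ≡ 47 (mod 167)
  27^8 ≡ 47² = 2209 ≡ 38 (mod 167)
  27^16 ≡ 38² = 1444 ≡ 108 (mod 167)
  27^32 ≡ 108² = 11664 ≡ 141 (mod 167)
  27^64 ≡ 141² = 19881 ≡ 8 (mod 167)
71 = 64 + 4 + 2 + 1, so 27^71 = 27^64 × 27^4 × 27^2 × 27^1 ≡ 8 × 47 × 61 × 27 (mod 167)
Multiplying step by step:
  8 × 47 = 376 ≡ 42 (mod 167)
  42 × 61 = 2562 ≡ 57 (mod 167)
  57 × 27 = 1539 ≡ 36 (mod 167)
Result: 27^71 ≡ 36 (mod 167)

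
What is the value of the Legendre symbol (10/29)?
(10/29) = 10^{14} mod 29 = -1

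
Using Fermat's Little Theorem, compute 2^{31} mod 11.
2

By Fermat's Little Theorem, a^(p-1) ≡ 1 (mod p) for prime p and gcd(a, p) = 1
Here p = 11, so 2^10 ≡ 1 (mod 11)
We can reduce the exponent: 31 mod 10 = 1
So 2^31 ≡ 2^1 (mod 11)
Computing: 2^1 mod 11 = 2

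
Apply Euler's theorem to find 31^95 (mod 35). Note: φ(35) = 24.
By Euler: 31^{24} ≡ 1 (mod 35) since gcd(31, 35) = 1. 95 = 3×24 + 23. So 31^{95} ≡ 31^{23} ≡ 26 (mod 35)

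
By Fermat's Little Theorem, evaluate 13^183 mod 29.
By Fermat: 13^{28} ≡ 1 (mod 29). 183 ≡ 15 (mod 28). So 13^{183} ≡ 13^{15} ≡ 13 (mod 29)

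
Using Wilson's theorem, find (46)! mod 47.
By Wilson's theorem, (46)! ≡ -1 ≡ 46 (mod 47)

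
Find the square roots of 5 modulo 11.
The square roots of 5 mod 11 are 4 and 7. Verify: 4² = 16 ≡ 5 (mod 11)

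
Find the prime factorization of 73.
73

Divide by primes starting from smallest:
73 ÷ 73 = 1

73 = 73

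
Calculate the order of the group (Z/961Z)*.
930

Prime factorization: 961 = 31^2
Using the formula φ(n) = n × Π(1 - 1/p) for each prime factor p:
φ(961) = 961 × (1 - 1/31)
φ(961) = 930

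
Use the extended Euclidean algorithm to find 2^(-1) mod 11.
Extended GCD: 2(-5) + 11(1) = 1. So 2^(-1) ≡ 6 ≡ 6 (mod 11). Verify: 2 × 6 = 12 ≡ 1 (mod 11)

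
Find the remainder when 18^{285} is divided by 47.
By Fermat: 18^{46} ≡ 1 (mod 47). 285 = 6×46 + 9. So 18^{285} ≡ 18^{9} ≡ 17 (mod 47)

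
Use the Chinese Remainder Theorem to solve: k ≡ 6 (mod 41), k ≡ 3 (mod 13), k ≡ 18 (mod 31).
2343

Using the Chinese Remainder Theorem:
M = product of moduli = 16523
For equation 1: M_1 = 403, 403 ≡ 34 (mod 41), inverse of 403 mod 41 is 35 (check: 34 × 35 = 1190 ≡ 1 (mod 41))
For equation 2: M_2 = 1271, 1271 ≡ 10 (mod 13), inverse of 1271 mod 13 is 4 (check: 10 × 4 = 40 ≡ 1 (mod 13))
For equation 3: M_3 = 533, 533 ≡ 6 (mod 31), inverse of 533 mod 31 is 26 (check: 6 × 26 = 156 ≡ 1 (mod 31))
Combine: k ≡ Σ r_i×M_i×(M_i⁻¹ mod m_i) = 6×403×35 + 3×1271×4 + 18×533×26 = 84630 + 15252 + 249444 = 349326
349326 mod 16523 = 2343
k ≡ 2343 (mod 16523)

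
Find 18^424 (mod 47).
Using Fermat: 18^{46} ≡ 1 (mod 47). 424 ≡ 10 (mod 46). So 18^{424} ≡ 18^{10} ≡ 24 (mod 47)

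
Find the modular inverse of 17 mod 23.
17^(-1) ≡ 19 (mod 23). Verification: 17 × 19 = 323 ≡ 1 (mod 23)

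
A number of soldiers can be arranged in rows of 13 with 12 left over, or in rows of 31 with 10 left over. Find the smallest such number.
M = 13 × 31 = 403. M₁ = 31, y₁ ≡ 8 (mod 13). M₂ = 13, y₂ ≡ 12 (mod 31). k = 12×31×8 + 10×13×12 ≡ 103 (mod 403). The smallest positive such number is 103.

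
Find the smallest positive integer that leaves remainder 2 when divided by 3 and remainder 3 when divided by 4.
M = 3 × 4 = 12. M₁ = 4, y₁ ≡ 1 (mod 3). M₂ = 3, y₂ ≡ 3 (mod 4). z = 2×4×1 + 3×3×3 ≡ 11 (mod 12). The smallest positive such number is 11.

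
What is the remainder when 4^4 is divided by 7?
4 = 4 (binary 100). Repeated squaring mod 7: 4^1 ≡ 4; 4^2 ≡ 4² = 16 ≡ 2; 4^4 ≡ 2² = 4 ≡ 4. So 4^4 ≡ 4 (mod 7).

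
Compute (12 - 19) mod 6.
5

(12 - 19) = -7
-7 mod 6 = 5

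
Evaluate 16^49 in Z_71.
Using repeated squaring. 49 = 32 + 16 + 1 (binary 110001). Repeated squaring mod 71: 16^1 ≡ 16; 16^2 ≡ 16² = 256 ≡ 43; 16^4 ≡ 43² = 1849 ≡ 3; 16^8 ≡ 3² = 9 ≡ 9; 16^16 ≡ 9² = 81 ≡ 10; 16^32 ≡ 10² = 100 ≡ 29. Multiply: 16^49 = 16^32 × 16^16 × 16^1 ≡ 29 × 10 × 16 (mod 71): 29 × 10 = 290 ≡ 6; 6 × 16 = 96 ≡ 25. So 16^49 ≡ 25 (mod 71).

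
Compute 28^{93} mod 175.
98

Using successive squaring:
Binary expansion of 93: 1011101
Powers of 28 mod 175 (each is the square of the previous):
  28^1 ≡ 28 (mod 175)
  28^2 ≡ 28² = 784 ≡ 84 (mod 175)
  28^4 ≡ 84² = 7056 ≡ 56 (mod 175)
  28^8 ≡ 56² = 3136 ≡ 161 (mod 175)
  28^16 ≡ 161² = 25921 ≡ 21 (mod 175)
  28^32 ≡ 21² = 441 ≡ 91 (mod 175)
  28^64 ≡ 91² = 8281 ≡ 56 (mod 175)
93 = 64 + 16 + 8 + 4 + 1, so 28^93 = 28^64 × 28^16 × 28^8 × 28^4 × 28^1 ≡ 56 × 21 × 161 × 56 × 28 (mod 175)
Multiplying step by step:
  56 × 21 = 1176 ≡ 126 (mod 175)
  126 × 161 = 20286 ≡ 161 (mod 175)
  161 × 56 = 9016 ≡ 91 (mod 175)
  91 × 28 = 2548 ≡ 98 (mod 175)
Result: 28^93 ≡ 98 (mod 175)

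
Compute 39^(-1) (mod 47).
39^(-1) ≡ 41 (mod 47). Verification: 39 × 41 = 1599 ≡ 1 (mod 47)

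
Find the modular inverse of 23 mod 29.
23^(-1) ≡ 24 (mod 29). Verification: 23 × 24 = 552 ≡ 1 (mod 29)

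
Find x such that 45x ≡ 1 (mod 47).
45^(-1) ≡ 23 (mod 47). Verification: 45 × 23 = 1035 ≡ 1 (mod 47)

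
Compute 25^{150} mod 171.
163

Using successive squaring:
Binary expansion of 150: 10010110
Powers of 25 mod 171 (each is the square of the previous):
  25^1 ≡ 25 (mod 171)
  25^2 ≡ 25² = 625 ≡ 112 (mod 171)
  25^4 ≡ 112² = 12544 ≡ 61 (mod 171)
  25^8 ≡ 61² = 3721 ≡ 130 (mod 171)
  25^16 ≡ 130² = 16900 ≡ 142 (mod 171)
  25^32 ≡ 142² = 20164 ≡ 157 (mod 171)
  25^64 ≡ 157² = 24649 ≡ 25 (mod 171)
  25^128 ≡ 25² = 625 ≡ 112 (mod 171)
150 = 128 + 16 + 4 + 2, so 25^150 = 25^128 × 25^16 × 25^4 × 25^2 ≡ 112 × 142 × 61 × 112 (mod 171)
Multiplying step by step:
  112 × 142 = 15904 ≡ 1 (mod 171)
  1 × 61 = 61 ≡ 61 (mod 171)
  61 × 112 = 6832 ≡ 163 (mod 171)
Result: 25^150 ≡ 163 (mod 171)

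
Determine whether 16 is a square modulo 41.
By Euler's criterion: 16^{20} ≡ 1 (mod 41). Since this equals 1, 16 is a QR.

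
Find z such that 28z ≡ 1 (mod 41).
28^(-1) ≡ 22 (mod 41). Verification: 28 × 22 = 616 ≡ 1 (mod 41)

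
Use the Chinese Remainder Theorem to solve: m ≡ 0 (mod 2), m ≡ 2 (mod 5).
M = 2 × 5 = 10. M₁ = 5, y₁ ≡ 1 (mod 2). M₂ = 2, y₂ ≡ 3 (mod 5). m = 0×5×1 + 2×2×3 ≡ 2 (mod 10)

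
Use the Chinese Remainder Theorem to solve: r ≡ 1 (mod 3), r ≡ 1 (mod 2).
M = 3 × 2 = 6. M₁ = 2, y₁ ≡ 2 (mod 3). M₂ = 3, y₂ ≡ 1 (mod 2). r = 1×2×2 + 1×3×1 ≡ 1 (mod 6)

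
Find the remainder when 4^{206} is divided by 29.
By Fermat: 4^{28} ≡ 1 (mod 29). 206 = 7×28 + 10. So 4^{206} ≡ 4^{10} ≡ 23 (mod 29)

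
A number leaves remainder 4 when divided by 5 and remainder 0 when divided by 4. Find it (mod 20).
M = 5 × 4 = 20. M₁ = 4, y₁ ≡ 4 (mod 5). M₂ = 5, y₂ ≡ 1 (mod 4). t = 4×4×4 + 0×5×1 ≡ 4 (mod 20)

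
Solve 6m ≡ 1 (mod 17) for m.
6^(-1) ≡ 3 (mod 17). Verification: 6 × 3 = 18 ≡ 1 (mod 17)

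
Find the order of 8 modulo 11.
Powers of 8 mod 11: 8^1≡8, 8^2≡9, 8^3≡6, 8^4≡4, 8^5≡10, 8^6≡3, 8^7≡2, 8^8≡5, 8^9≡7, 8^10≡1. Order = 10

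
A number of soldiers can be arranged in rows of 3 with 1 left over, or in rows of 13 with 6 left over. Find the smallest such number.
M = 3 × 13 = 39. M₁ = 13, y₁ ≡ 1 (mod 3). M₂ = 3, y₂ ≡ 9 (mod 13). z = 1×13×1 + 6×3×9 ≡ 19 (mod 39). The smallest positive such number is 19.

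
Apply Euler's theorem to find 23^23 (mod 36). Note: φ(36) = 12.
By Euler: 23^{12} ≡ 1 (mod 36) since gcd(23, 36) = 1. 23 = 1×12 + 11. So 23^{23} ≡ 23^{11} ≡ 11 (mod 36)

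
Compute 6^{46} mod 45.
36

Using successive squaring:
Binary expansion of 46: 101110
Powers of 6 mod 45 (each is the square of the previous):
  6^1 ≡ 6 (mod 45)
  6^2 ≡ 6² = 36 ≡ 36 (mod 45)
  6^4 ≡ 36² = 1296 ≡ 36 (mod 45)
  6^8 ≡ 36² = 1296 ≡ 36 (mod 45)
  6^16 ≡ 36² = 1296 ≡ 36 (mod 45)
  6^32 ≡ 36² = 1296 ≡ 36 (mod 45)
46 = 32 + 8 + 4 + 2, so 6^46 = 6^32 × 6^8 × 6^4 × 6^2 ≡ 36 × 36 × 36 × 36 (mod 45)
Multiplying step by step:
  36 × 36 = 1296 ≡ 36 (mod 45)
  36 × 36 = 1296 ≡ 36 (mod 45)
  36 × 36 = 1296 ≡ 36 (mod 45)
Result: 6^46 ≡ 36 (mod 45)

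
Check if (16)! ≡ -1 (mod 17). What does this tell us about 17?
(16)! mod 17 = 16. Since this equals -1 (mod 17), Wilson confirms 17 is prime.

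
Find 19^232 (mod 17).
Using Fermat: 19^{16} ≡ 1 (mod 17). 232 ≡ 8 (mod 16). So 19^{232} ≡ 19^{8} ≡ 1 (mod 17)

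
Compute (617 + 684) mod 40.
21

(617 + 684) = 1301
1301 mod 40 = 21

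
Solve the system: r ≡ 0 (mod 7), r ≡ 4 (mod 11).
M = 7 × 11 = 77. M₁ = 11, y₁ ≡ 2 (mod 7). M₂ = 7, y₂ ≡ 8 (mod 11). r = 0×11×2 + 4×7×8 ≡ 70 (mod 77)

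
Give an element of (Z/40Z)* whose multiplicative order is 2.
9 has order 2 mod 40 since 9^{2} ≡ 1 (mod 40) and no smaller power works.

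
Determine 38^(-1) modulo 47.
38^(-1) ≡ 26 (mod 47). Verification: 38 × 26 = 988 ≡ 1 (mod 47)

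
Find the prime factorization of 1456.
2^4 × 7 × 13

Divide by primes starting from smallest:
1456 ÷ 2 = 728
728 ÷ 2 = 364
364 ÷ 2 = 182
182 ÷ 2 = 91
91 ÷ 7 = 13
13 ÷ 13 = 1

1456 = 2^4 × 7 × 13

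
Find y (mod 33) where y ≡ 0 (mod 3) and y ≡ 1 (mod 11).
M = 3 × 11 = 33. M₁ = 11, y₁ ≡ 2 (mod 3). M₂ = 3, y₂ ≡ 4 (mod 11). y = 0×11×2 + 1×3×4 ≡ 12 (mod 33)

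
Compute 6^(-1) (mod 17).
6^(-1) ≡ 3 (mod 17). Verification: 6 × 3 = 18 ≡ 1 (mod 17)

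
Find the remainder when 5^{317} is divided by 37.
By Fermat: 5^{36} ≡ 1 (mod 37). 317 = 8×36 + 29. So 5^{317} ≡ 5^{29} ≡ 35 (mod 37)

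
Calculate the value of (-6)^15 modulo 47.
Using repeated squaring. (-6) ≡ 41 (mod 47). 15 = 8 + 4 + 2 + 1 (binary 1111). Repeated squaring mod 47: 41^1 ≡ 41; 41^2 ≡ 41² = 1681 ≡ 36; 41^4 ≡ 36² = 1296 ≡ 27; 41^8 ≡ 27² = 729 ≡ 24. Multiply: (-6)^15 ≡ 41^8 × 41^4 × 41^2 × 41^1 ≡ 24 × 27 × 36 × 41 (mod 47): 24 × 27 = 648 ≡ 37; 37 × 36 = 1332 ≡ 16; 16 × 41 = 656 ≡ 45. So (-6)^15 ≡ 45 (mod 47).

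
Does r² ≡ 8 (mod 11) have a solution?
By Euler's criterion: 8^{5} ≡ 10 (mod 11). Since this equals -1 (≡ 10), 8 is not a QR.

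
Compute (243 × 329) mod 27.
0

(243 × 329) = 79947
79947 mod 27 = 0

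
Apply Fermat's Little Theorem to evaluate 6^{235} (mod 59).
39

By Fermat's Little Theorem, a^(p-1) ≡ 1 (mod p) for prime p and gcd(a, p) = 1
Here p = 59, so 6^58 ≡ 1 (mod 59)
We can reduce the exponent: 235 mod 58 = 3
So 6^235 ≡ 6^3 (mod 59)
Computing: 6^3 mod 59 = 39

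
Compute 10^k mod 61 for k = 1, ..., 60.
g^1, g^2, ..., g^{60} mod 61: {10, 39, 24, 57, 21, 27, 26, 16, 38, 14, 18, 58, 31, 5, 50, 12, 59, 41, 44, 13, 8, 19, 7, 9, 29, 46, 33, 25, 6, 60, 51, 22, 37, 4, 40, 34, 35, 45, 23, 47, 43, 3, 30, 56, 11, 49, 2, 20, 17, 48, 53, 42, 54, 52, 32, 15, 28, 36, 55, 1}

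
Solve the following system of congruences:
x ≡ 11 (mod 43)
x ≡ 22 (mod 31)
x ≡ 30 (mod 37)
22156

Using the Chinese Remainder Theorem:
M = product of moduli = 49321
For equation 1: M_1 = 1147, 1147 ≡ 29 (mod 43), inverse of 1147 mod 43 is 3 (check: 29 × 3 = 87 ≡ 1 (mod 43))
For equation 2: M_2 = 1591, 1591 ≡ 10 (mod 31), inverse of 1591 mod 31 is 28 (check: 10 × 28 = 280 ≡ 1 (mod 31))
For equation 3: M_3 = 1333, 1333 ≡ 1 (mod 37), inverse of 1333 mod 37 is 1 (check: 1 × 1 = 1 ≡ 1 (mod 37))
Combine: x ≡ Σ r_i×M_i×(M_i⁻¹ mod m_i) = 11×1147×3 + 22×1591×28 + 30×1333×1 = 37851 + 980056 + 39990 = 1057897
1057897 mod 49321 = 22156
x ≡ 22156 (mod 49321)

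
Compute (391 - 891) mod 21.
4

(391 - 891) = -500
-500 mod 21 = 4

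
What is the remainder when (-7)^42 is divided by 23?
Using Fermat: (-7)^{22} ≡ 1 (mod 23). 42 ≡ 20 (mod 22). So (-7)^{42} ≡ (-7)^{20} ≡ 8 (mod 23)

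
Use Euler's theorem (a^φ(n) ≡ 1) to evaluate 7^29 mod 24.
By Euler: 7^{8} ≡ 1 (mod 24) since gcd(7, 24) = 1. 29 = 3×8 + 5. So 7^{29} ≡ 7^{5} ≡ 7 (mod 24)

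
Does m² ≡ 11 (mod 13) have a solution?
By Euler's criterion: 11^{6} ≡ 12 (mod 13). Since this equals -1 (≡ 12), 11 is not a QR.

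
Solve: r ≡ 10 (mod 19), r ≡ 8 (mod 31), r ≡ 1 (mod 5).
M = 19 × 31 × 5 = 2945. M₁ = 155, y₁ ≡ 13 (mod 19). M₂ = 95, y₂ ≡ 16 (mod 31). M₃ = 589, y₃ ≡ 4 (mod 5). r = 10×155×13 + 8×95×16 + 1×589×4 ≡ 2271 (mod 2945)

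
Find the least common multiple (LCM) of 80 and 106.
4240

First find GCD(80, 106) using the Euclidean algorithm:
80 = 0 × 106 + 80
106 = 1 × 80 + 26
80 = 3 × 26 + 2
26 = 13 × 2 + 0
GCD(80, 106) = 2

LCM formula: LCM(a, b) = (a × b) / GCD(a, b)
LCM(80, 106) = (80 × 106) / 2
LCM(80, 106) = 8480 / 2
LCM(80, 106) = 4240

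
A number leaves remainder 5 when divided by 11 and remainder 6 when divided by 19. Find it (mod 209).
M = 11 × 19 = 209. M₁ = 19, y₁ ≡ 7 (mod 11). M₂ = 11, y₂ ≡ 7 (mod 19). t = 5×19×7 + 6×11×7 ≡ 82 (mod 209)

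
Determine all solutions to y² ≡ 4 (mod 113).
The square roots of 4 mod 113 are 2 and 111. Verify: 2² = 4 ≡ 4 (mod 113)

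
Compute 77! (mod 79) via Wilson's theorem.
(78)! = (77)! × (78) ≡ -1 (mod 79). So (77)! ≡ -1 × (78)^(-1) ≡ (-1)×(-1) = 1 (mod 79)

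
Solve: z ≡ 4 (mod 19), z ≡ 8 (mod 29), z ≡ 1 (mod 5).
M = 19 × 29 × 5 = 2755. M₁ = 145, y₁ ≡ 8 (mod 19). M₂ = 95, y₂ ≡ 11 (mod 29). M₃ = 551, y₃ ≡ 1 (mod 5). z = 4×145×8 + 8×95×11 + 1×551×1 ≡ 2531 (mod 2755)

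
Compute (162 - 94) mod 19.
11

(162 - 94) = 68
68 mod 19 = 11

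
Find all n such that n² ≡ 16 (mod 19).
The square roots of 16 mod 19 are 4 and 15. Verify: 4² = 16 ≡ 16 (mod 19)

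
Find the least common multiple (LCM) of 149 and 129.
19221

First find GCD(149, 129) using the Euclidean algorithm:
149 = 1 × 129 + 20
129 = 6 × 20 + 9
20 = 2 × 9 + 2
9 = 4 × 2 + 1
2 = 2 × 1 + 0
GCD(149, 129) = 1

LCM formula: LCM(a, b) = (a × b) / GCD(a, b)
LCM(149, 129) = (149 × 129) / 1
LCM(149, 129) = 19221 / 1
LCM(149, 129) = 19221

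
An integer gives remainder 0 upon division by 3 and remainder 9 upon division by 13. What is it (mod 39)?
M = 3 × 13 = 39. M₁ = 13, y₁ ≡ 1 (mod 3). M₂ = 3, y₂ ≡ 9 (mod 13). y = 0×13×1 + 9×3×9 ≡ 9 (mod 39). The smallest positive such number is 9.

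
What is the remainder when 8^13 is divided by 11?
Using Fermat: 8^{10} ≡ 1 (mod 11). 13 ≡ 3 (mod 10). So 8^{13} ≡ 8^{3} ≡ 6 (mod 11)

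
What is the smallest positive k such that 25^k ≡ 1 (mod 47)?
Powers of 25 mod 47: 25^1≡25, 25^2≡14, 25^3≡21, 25^4≡8, 25^5≡12, 25^6≡18, 25^7≡27, 25^8≡17, 25^9≡2, 25^10≡3, 25^11≡28, 25^12≡42, 25^13≡16, 25^14≡24, 25^15≡36, 25^16≡7, 25^17≡34, 25^18≡4, 25^19≡6, 25^20≡9, 25^21≡37, 25^22≡32, 25^23≡1. Order = 23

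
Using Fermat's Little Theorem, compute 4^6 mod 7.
By Fermat's Little Theorem, 4^{6} ≡ 1 (mod 7) since 7 is prime and gcd(4, 7) = 1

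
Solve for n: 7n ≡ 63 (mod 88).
9

Since gcd(7, 88) = 1 divides 63, a solution exists.
Multiply both sides by the inverse of 7 mod 88:
  7^(-1) mod 88 = 63
  x ≡ 63 × 63 ≡ 3969 ≡ 9 (mod 88)
Verification: 7 × 9 = 63 = 0 × 88 + 63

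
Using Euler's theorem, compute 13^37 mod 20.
By Euler: 13^{8} ≡ 1 (mod 20) since gcd(13, 20) = 1. 37 = 4×8 + 5. So 13^{37} ≡ 13^{5} ≡ 13 (mod 20)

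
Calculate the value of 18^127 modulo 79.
Using Fermat: 18^{78} ≡ 1 (mod 79). 127 ≡ 49 (mod 78). So 18^{127} ≡ 18^{49} ≡ 62 (mod 79)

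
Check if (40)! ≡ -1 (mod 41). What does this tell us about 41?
(40)! mod 41 = 40. Since this equals -1 (mod 41), Wilson confirms 41 is prime.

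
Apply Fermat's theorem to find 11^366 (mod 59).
By Fermat: 11^{58} ≡ 1 (mod 59). 366 = 6×58 + 18. So 11^{366} ≡ 11^{18} ≡ 36 (mod 59)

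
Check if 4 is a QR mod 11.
By Euler's criterion: 4^{5} ≡ 1 (mod 11). Since this equals 1, 4 is a QR.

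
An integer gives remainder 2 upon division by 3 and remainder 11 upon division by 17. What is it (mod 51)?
M = 3 × 17 = 51. M₁ = 17, y₁ ≡ 2 (mod 3). M₂ = 3, y₂ ≡ 6 (mod 17). r = 2×17×2 + 11×3×6 ≡ 11 (mod 51). The smallest positive such number is 11.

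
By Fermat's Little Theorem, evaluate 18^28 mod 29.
By Fermat's Little Theorem, 18^{28} ≡ 1 (mod 29) since 29 is prime and gcd(18, 29) = 1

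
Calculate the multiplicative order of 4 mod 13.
Powers of 4 mod 13: 4^1≡4, 4^2≡3, 4^3≡12, 4^4≡9, 4^5≡10, 4^6≡1. Order = 6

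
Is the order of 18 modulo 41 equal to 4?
No, the actual order is 5, not 4.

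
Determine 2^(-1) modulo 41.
2^(-1) ≡ 21 (mod 41). Verification: 2 × 21 = 42 ≡ 1 (mod 41)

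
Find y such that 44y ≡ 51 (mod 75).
54

Since gcd(44, 75) = 1 divides 51, a solution exists.
Multiply both sides by the inverse of 44 mod 75:
  44^(-1) mod 75 = 29
  x ≡ 29 × 51 ≡ 1479 ≡ 54 (mod 75)
Verification: 44 × 54 = 2376 = 31 × 75 + 51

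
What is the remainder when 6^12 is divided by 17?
Using repeated squaring. 12 = 8 + 4 (binary 1100). Repeated squaring mod 17: 6^1 ≡ 6; 6^2 ≡ 6² = 36 ≡ 2; 6^4 ≡ 2² = 4 ≡ 4; 6^8 ≡ 4² = 16 ≡ 16. Multiply: 6^12 = 6^8 × 6^4 ≡ 16 × 4 (mod 17): 16 × 4 = 64 ≡ 13. So 6^12 ≡ 13 (mod 17).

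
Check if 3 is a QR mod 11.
By Euler's criterion: 3^{5} ≡ 1 (mod 11). Since this equals 1, 3 is a QR.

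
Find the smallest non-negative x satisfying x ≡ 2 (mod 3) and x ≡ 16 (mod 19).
M = 3 × 19 = 57. M₁ = 19, y₁ ≡ 1 (mod 3). M₂ = 3, y₂ ≡ 13 (mod 19). x = 2×19×1 + 16×3×13 ≡ 35 (mod 57)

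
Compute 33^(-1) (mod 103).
33^(-1) ≡ 25 (mod 103). Verification: 33 × 25 = 825 ≡ 1 (mod 103)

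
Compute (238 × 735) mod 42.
0

(238 × 735) = 174930
174930 mod 42 = 0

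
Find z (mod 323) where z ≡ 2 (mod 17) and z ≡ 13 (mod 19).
M = 17 × 19 = 323. M₁ = 19, y₁ ≡ 9 (mod 17). M₂ = 17, y₂ ≡ 9 (mod 19). z = 2×19×9 + 13×17×9 ≡ 70 (mod 323)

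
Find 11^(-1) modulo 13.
6

Using Extended Euclidean Algorithm:
gcd(11, 13) = 1
Bezout coefficients: 11 × 6 + 13 × -5 = 1
So 11 × 6 ≡ 1 (mod 13)
The inverse is 6 mod 13 = 6
Verification: 11 × 6 = 66 = 5 × 13 + 1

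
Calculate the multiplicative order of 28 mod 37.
Powers of 28 mod 37: 28^1≡28, 28^2≡7, 28^3≡11, 28^4≡12, 28^5≡3, 28^6≡10, 28^7≡21, 28^8≡33, 28^9≡36, 28^10≡9, 28^11≡30, 28^12≡26, 28^13≡25, 28^14≡34, 28^15≡27, 28^16≡16, 28^17≡4, 28^18≡1. Order = 18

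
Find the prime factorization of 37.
37

Divide by primes starting from smallest:
37 ÷ 37 = 1

37 = 37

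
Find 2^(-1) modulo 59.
30

Using Extended Euclidean Algorithm:
gcd(2, 59) = 1
Bezout coefficients: 2 × -29 + 59 × 1 = 1
So 2 × -29 ≡ 1 (mod 59)
The inverse is -29 mod 59 = 30
Verification: 2 × 30 = 60 = 1 × 59 + 1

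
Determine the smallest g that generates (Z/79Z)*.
3

A primitive root g modulo p has order p-1 = 78
Prime divisors of 78: [2, 3, 13]
g is a primitive root iff g^(78/q) ≢ 1 (mod 79) for each prime divisor q
Testing small values:
  g = 2: 2^39 ≡ 1, 2^26 ≡ 23, 2^6 ≡ 64 (mod 79) → 2^39 ≡ 1, not primitive root
  g = 3: 3^39 ≡ 78, 3^26 ≡ 23, 3^6 ≡ 18 (mod 79) → none is 1, primitive root!
The smallest primitive root is 3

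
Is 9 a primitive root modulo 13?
p - 1 = 12 has prime divisors 2, 3. Check 9^(12/q) mod 13 for each: 9^(12/2) = 9^6 ≡ 1, 9^(12/3) = 9^4 ≡ 9 (mod 13). Since 9^6 ≡ 1 (mod 13), the order of 9 divides 6 (in fact the order is 3) ≠ 12, so it is not a primitive root.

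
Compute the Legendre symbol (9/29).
(9/29) = 9^{14} mod 29 = 1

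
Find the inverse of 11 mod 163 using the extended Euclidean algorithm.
Extended GCD: 11(-74) + 163(5) = 1. So 11^(-1) ≡ 89 ≡ 89 (mod 163). Verify: 11 × 89 = 979 ≡ 1 (mod 163)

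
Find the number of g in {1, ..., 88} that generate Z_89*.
Number of primitive roots mod 89 = φ(88) = 40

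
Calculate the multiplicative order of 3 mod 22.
Powers of 3 mod 22: 3^1≡3, 3^2≡9, 3^3≡5, 3^4≡15, 3^5≡1. Order = 5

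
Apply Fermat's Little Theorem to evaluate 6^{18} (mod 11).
4

By Fermat's Little Theorem, a^(p-1) ≡ 1 (mod p) for prime p and gcd(a, p) = 1
Here p = 11, so 6^10 ≡ 1 (mod 11)
We can reduce the exponent: 18 mod 10 = 8
So 6^18 ≡ 6^8 (mod 11)
Computing: 6^8 mod 11 = 4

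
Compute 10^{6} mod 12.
4

Using successive squaring:
Binary expansion of 6: 110
Powers of 10 mod 12 (each is the square of the previous):
  10^1 ≡ 10 (mod 12)
  10^2 ≡ 10² = 100 ≡ 4 (mod 12)
  10^4 ≡ 4² = 16 ≡ 4 (mod 12)
6 = 4 + 2, so 10^6 = 10^4 × 10^2 ≡ 4 × 4 (mod 12)
Multiplying step by step:
  4 × 4 = 16 ≡ 4 (mod 12)
Result: 10^6 ≡ 4 (mod 12)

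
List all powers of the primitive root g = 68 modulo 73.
g^1, g^2, ..., g^{72} mod 73: {68, 25, 21, 41, 14, 3, 58, 2, 63, 50, 42, 9, 28, 6, 43, 4, 53, 27, 11, 18, 56, 12, 13, 8, 33, 54, 22, 36, 39, 24, 26, 16, 66, 35, 44, 72, 5, 48, 52, 32, 59, 70, 15, 71, 10, 23, 31, 64, 45, 67, 30, 69, 20, 46, 62, 55, 17, 61, 60, 65, 40, 19, 51, 37, 34, 49, 47, 57, 7, 38, 29, 1}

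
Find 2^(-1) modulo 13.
7

Using Extended Euclidean Algorithm:
gcd(2, 13) = 1
Bezout coefficients: 2 × -6 + 13 × 1 = 1
So 2 × -6 ≡ 1 (mod 13)
The inverse is -6 mod 13 = 7
Verification: 2 × 7 = 14 = 1 × 13 + 1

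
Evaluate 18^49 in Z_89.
Using repeated squaring. 49 = 32 + 16 + 1 (binary 110001). Repeated squaring mod 89: 18^1 ≡ 18; 18^2 ≡ 18² = 324 ≡ 57; 18^4 ≡ 57² = 3249 ≡ 45; 18^8 ≡ 45² = 2025 ≡ 67; 18^16 ≡ 67² = 4489 ≡ 39; 18^32 ≡ 39² = 1521 ≡ 8. Multiply: 18^49 = 18^32 × 18^16 × 18^1 ≡ 8 × 39 × 18 (mod 89): 8 × 39 = 312 ≡ 45; 45 × 18 = 810 ≡ 9. So 18^49 ≡ 9 (mod 89).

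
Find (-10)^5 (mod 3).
(-10) ≡ 2 (mod 3). 5 = 4 + 1 (binary 101). Repeated squaring mod 3: 2^1 ≡ 2; 2^2 ≡ 2² = 4 ≡ 1; 2^4 ≡ 1² = 1 ≡ 1. Multiply: (-10)^5 ≡ 2^4 × 2^1 ≡ 1 × 2 (mod 3): 1 × 2 = 2 ≡ 2. So (-10)^5 ≡ 2 (mod 3).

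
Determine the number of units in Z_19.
18

Prime factorization: 19 = 19
Using the formula φ(n) = n × Π(1 - 1/p) for each prime factor p:
φ(19) = 19 × (1 - 1/19)
φ(19) = 18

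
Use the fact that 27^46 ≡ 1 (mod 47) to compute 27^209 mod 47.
By Fermat: 27^{46} ≡ 1 (mod 47). 209 = 4×46 + 25. So 27^{209} ≡ 27^{25} ≡ 24 (mod 47)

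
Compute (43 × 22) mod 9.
1

(43 × 22) = 946
946 mod 9 = 1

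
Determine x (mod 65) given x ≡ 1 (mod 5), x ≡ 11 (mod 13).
11

Using the Chinese Remainder Theorem:
M = product of moduli = 65
For equation 1: M_1 = 13, 13 ≡ 3 (mod 5), inverse of 13 mod 5 is 2 (check: 3 × 2 = 6 ≡ 1 (mod 5))
For equation 2: M_2 = 5, 5 ≡ 5 (mod 13), inverse of 5 mod 13 is 8 (check: 5 × 8 = 40 ≡ 1 (mod 13))
Combine: x ≡ Σ r_i×M_i×(M_i⁻¹ mod m_i) = 1×13×2 + 11×5×8 = 26 + 440 = 466
466 mod 65 = 11
x ≡ 11 (mod 65)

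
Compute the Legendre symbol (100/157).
(100/157) = 100^{78} mod 157 = 1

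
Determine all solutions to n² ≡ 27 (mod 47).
The square roots of 27 mod 47 are 36 and 11. Verify: 36² = 1296 ≡ 27 (mod 47)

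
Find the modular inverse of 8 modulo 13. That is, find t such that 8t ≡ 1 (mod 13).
5

Using Extended Euclidean Algorithm:
gcd(8, 13) = 1
Bezout coefficients: 8 × 5 + 13 × -3 = 1
So 8 × 5 ≡ 1 (mod 13)
The inverse is 5 mod 13 = 5
Verification: 8 × 5 = 40 = 3 × 13 + 1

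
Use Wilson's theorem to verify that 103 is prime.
(102)! mod 103 = 102. Since this equals -1 (mod 103), Wilson confirms 103 is prime.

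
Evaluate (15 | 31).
(15/31) = 15^{15} mod 31 = -1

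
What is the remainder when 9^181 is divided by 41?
Using Fermat: 9^{40} ≡ 1 (mod 41). 181 ≡ 21 (mod 40). So 9^{181} ≡ 9^{21} ≡ 9 (mod 41)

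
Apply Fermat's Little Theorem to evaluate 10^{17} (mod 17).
10

By Fermat's Little Theorem, a^(p-1) ≡ 1 (mod p) for prime p and gcd(a, p) = 1
Here p = 17, so 10^16 ≡ 1 (mod 17)
We can reduce the exponent: 17 mod 16 = 1
So 10^17 ≡ 10^1 (mod 17)
Computing: 10^1 mod 17 = 10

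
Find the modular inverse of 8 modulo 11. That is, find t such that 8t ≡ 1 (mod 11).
7

Using Extended Euclidean Algorithm:
gcd(8, 11) = 1
Bezout coefficients: 8 × -4 + 11 × 3 = 1
So 8 × -4 ≡ 1 (mod 11)
The inverse is -4 mod 11 = 7
Verification: 8 × 7 = 56 = 5 × 11 + 1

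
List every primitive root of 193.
Primitive roots mod 193: {5, 10, 15, 17, 19, 22, 26, 30, 34, 37, 38, 40, 41, 44, 45, 47, 51, 52, 53, 57, 58, 61, 66, 70, 73, 77, 78, 79, 80, 82, 90, 91, 102, 103, 111, 113, 114, 115, 116, 120, 123, 127, 132, 135, 136, 140, 141, 142, 146, 148, 149, 152, 153, 155, 156, 159, 163, 167, 171, 174, 176, 178, 183, 188}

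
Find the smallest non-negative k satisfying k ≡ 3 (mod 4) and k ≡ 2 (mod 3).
M = 4 × 3 = 12. M₁ = 3, y₁ ≡ 3 (mod 4). M₂ = 4, y₂ ≡ 1 (mod 3). k = 3×3×3 + 2×4×1 ≡ 11 (mod 12)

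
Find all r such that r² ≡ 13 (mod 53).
The square roots of 13 mod 53 are 15 and 38. Verify: 15² = 225 ≡ 13 (mod 53)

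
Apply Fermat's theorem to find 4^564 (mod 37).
By Fermat: 4^{36} ≡ 1 (mod 37). 564 ≡ 24 (mod 36). So 4^{564} ≡ 4^{24} ≡ 26 (mod 37)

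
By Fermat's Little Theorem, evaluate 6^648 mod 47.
By Fermat: 6^{46} ≡ 1 (mod 47). 648 ≡ 4 (mod 46). So 6^{648} ≡ 6^{4} ≡ 27 (mod 47)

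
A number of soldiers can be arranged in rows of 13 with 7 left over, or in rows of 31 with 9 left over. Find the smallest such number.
M = 13 × 31 = 403. M₁ = 31, y₁ ≡ 8 (mod 13). M₂ = 13, y₂ ≡ 12 (mod 31). t = 7×31×8 + 9×13×12 ≡ 319 (mod 403). The smallest positive such number is 319.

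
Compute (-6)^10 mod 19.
(-6) ≡ 13 (mod 19). 10 = 8 + 2 (binary 1010). Repeated squaring mod 19: 13^1 ≡ 13; 13^2 ≡ 13² = 169 ≡ 17; 13^4 ≡ 17² = 289 ≡ 4; 13^8 ≡ 4² = 16 ≡ 16. Multiply: (-6)^10 ≡ 13^8 × 13^2 ≡ 16 × 17 (mod 19): 16 × 17 = 272 ≡ 6. So (-6)^10 ≡ 6 (mod 19).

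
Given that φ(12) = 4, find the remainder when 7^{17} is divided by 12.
By Euler: 7^{4} ≡ 1 (mod 12) since gcd(7, 12) = 1. 17 = 4×4 + 1. So 7^{17} ≡ 7^{1} ≡ 7 (mod 12)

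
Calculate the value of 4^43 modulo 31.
Using Fermat: 4^{30} ≡ 1 (mod 31). 43 ≡ 13 (mod 30). So 4^{43} ≡ 4^{13} ≡ 2 (mod 31)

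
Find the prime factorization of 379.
379

Divide by primes starting from smallest:
379 ÷ 379 = 1

379 = 379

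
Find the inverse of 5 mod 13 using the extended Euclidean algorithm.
Extended GCD: 5(-5) + 13(2) = 1. So 5^(-1) ≡ 8 ≡ 8 (mod 13). Verify: 5 × 8 = 40 ≡ 1 (mod 13)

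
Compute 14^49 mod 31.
Using Fermat: 14^{30} ≡ 1 (mod 31). 49 ≡ 19 (mod 30). So 14^{49} ≡ 14^{19} ≡ 7 (mod 31)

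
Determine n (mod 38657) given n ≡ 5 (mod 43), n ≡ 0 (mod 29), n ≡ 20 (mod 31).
20387

Using the Chinese Remainder Theorem:
M = product of moduli = 38657
For equation 1: M_1 = 899, 899 ≡ 39 (mod 43), inverse of 899 mod 43 is 32 (check: 39 × 32 = 1248 ≡ 1 (mod 43))
For equation 2: M_2 = 1333, 1333 ≡ 28 (mod 29), inverse of 1333 mod 29 is 28 (check: 28 × 28 = 784 ≡ 1 (mod 29))
For equation 3: M_3 = 1247, 1247 ≡ 7 (mod 31), inverse of 1247 mod 31 is 9 (check: 7 × 9 = 63 ≡ 1 (mod 31))
Combine: n ≡ Σ r_i×M_i×(M_i⁻¹ mod m_i) = 5×899×32 + 0×1333×28 + 20×1247×9 = 143840 + 0 + 224460 = 368300
368300 mod 38657 = 20387
n ≡ 20387 (mod 38657)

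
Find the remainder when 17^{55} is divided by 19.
By Fermat: 17^{18} ≡ 1 (mod 19). 55 = 3×18 + 1. So 17^{55} ≡ 17^{1} ≡ 17 (mod 19)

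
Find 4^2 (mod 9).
2 = 2 (binary 10). Repeated squaring mod 9: 4^1 ≡ 4; 4^2 ≡ 4² = 16 ≡ 7. So 4^2 ≡ 7 (mod 9).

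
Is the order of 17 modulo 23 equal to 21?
No, the actual order is 22, not 21.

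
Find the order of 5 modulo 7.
Powers of 5 mod 7: 5^1≡5, 5^2≡4, 5^3≡6, 5^4≡2, 5^5≡3, 5^6≡1. Order = 6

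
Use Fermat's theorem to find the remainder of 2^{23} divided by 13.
7

By Fermat's Little Theorem, a^(p-1) ≡ 1 (mod p) for prime p and gcd(a, p) = 1
Here p = 13, so 2^12 ≡ 1 (mod 13)
We can reduce the exponent: 23 mod 12 = 11
So 2^23 ≡ 2^11 (mod 13)
Computing: 2^11 mod 13 = 7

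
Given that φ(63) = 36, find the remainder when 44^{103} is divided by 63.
By Euler: 44^{36} ≡ 1 (mod 63) since gcd(44, 63) = 1. 103 = 2×36 + 31. So 44^{103} ≡ 44^{31} ≡ 44 (mod 63)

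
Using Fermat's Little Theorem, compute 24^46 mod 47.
By Fermat's Little Theorem, 24^{46} ≡ 1 (mod 47) since 47 is prime and gcd(24, 47) = 1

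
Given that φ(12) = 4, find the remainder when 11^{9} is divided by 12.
By Euler: 11^{4} ≡ 1 (mod 12) since gcd(11, 12) = 1. 9 = 2×4 + 1. So 11^{9} ≡ 11^{1} ≡ 11 (mod 12)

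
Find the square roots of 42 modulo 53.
The square roots of 42 mod 53 are 28 and 25. Verify: 28² = 784 ≡ 42 (mod 53)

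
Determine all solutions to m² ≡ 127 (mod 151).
The square roots of 127 mod 151 are 91 and 60. Verify: 91² = 8281 ≡ 127 (mod 151)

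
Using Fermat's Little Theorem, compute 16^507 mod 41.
By Fermat: 16^{40} ≡ 1 (mod 41). 507 ≡ 27 (mod 40). So 16^{507} ≡ 16^{27} ≡ 10 (mod 41)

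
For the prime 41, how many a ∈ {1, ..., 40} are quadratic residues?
For prime 41, there are (p-1)/2 = (41-1)/2 = 20 quadratic residues (excluding 0).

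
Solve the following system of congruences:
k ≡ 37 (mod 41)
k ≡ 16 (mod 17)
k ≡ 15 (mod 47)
3399

Using the Chinese Remainder Theorem:
M = product of moduli = 32759
For equation 1: M_1 = 799, 799 ≡ 20 (mod 41), inverse of 799 mod 41 is 39 (check: 20 × 39 = 780 ≡ 1 (mod 41))
For equation 2: M_2 = 1927, 1927 ≡ 6 (mod 17), inverse of 1927 mod 17 is 3 (check: 6 × 3 = 18 ≡ 1 (mod 17))
For equation 3: M_3 = 697, 697 ≡ 39 (mod 47), inverse of 697 mod 47 is 41 (check: 39 × 41 = 1599 ≡ 1 (mod 47))
Combine: k ≡ Σ r_i×M_i×(M_i⁻¹ mod m_i) = 37×799×39 + 16×1927×3 + 15×697×41 = 1152957 + 92496 + 428655 = 1674108
1674108 mod 32759 = 3399
k ≡ 3399 (mod 32759)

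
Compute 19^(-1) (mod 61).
45

Using Extended Euclidean Algorithm:
gcd(19, 61) = 1
Bezout coefficients: 19 × -16 + 61 × 5 = 1
So 19 × -16 ≡ 1 (mod 61)
The inverse is -16 mod 61 = 45
Verification: 19 × 45 = 855 = 14 × 61 + 1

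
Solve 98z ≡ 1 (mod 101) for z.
98^(-1) ≡ 67 (mod 101). Verification: 98 × 67 = 6566 ≡ 1 (mod 101)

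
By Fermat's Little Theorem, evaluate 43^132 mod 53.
By Fermat: 43^{52} ≡ 1 (mod 53). 132 = 2×52 + 28. So 43^{132} ≡ 43^{28} ≡ 47 (mod 53)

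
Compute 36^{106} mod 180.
36

Using successive squaring:
Binary expansion of 106: 1101010
Powers of 36 mod 180 (each is the square of the previous):
  36^1 ≡ 36 (mod 180)
  36^2 ≡ 36² = 1296 ≡ 36 (mod 180)
  36^4 ≡ 36² = 1296 ≡ 36 (mod 180)
  36^8 ≡ 36² = 1296 ≡ 36 (mod 180)
  36^16 ≡ 36² = 1296 ≡ 36 (mod 180)
  36^32 ≡ 36² = 1296 ≡ 36 (mod 180)
  36^64 ≡ 36² = 1296 ≡ 36 (mod 180)
106 = 64 + 32 + 8 + 2, so 36^106 = 36^64 × 36^32 × 36^8 × 36^2 ≡ 36 × 36 × 36 × 36 (mod 180)
Multiplying step by step:
  36 × 36 = 1296 ≡ 36 (mod 180)
  36 × 36 = 1296 ≡ 36 (mod 180)
  36 × 36 = 1296 ≡ 36 (mod 180)
Result: 36^106 ≡ 36 (mod 180)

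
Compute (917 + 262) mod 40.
19

(917 + 262) = 1179
1179 mod 40 = 19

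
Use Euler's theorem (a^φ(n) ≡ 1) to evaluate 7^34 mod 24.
By Euler: 7^{8} ≡ 1 (mod 24) since gcd(7, 24) = 1. 34 = 4×8 + 2. So 7^{34} ≡ 7^{2} ≡ 1 (mod 24)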